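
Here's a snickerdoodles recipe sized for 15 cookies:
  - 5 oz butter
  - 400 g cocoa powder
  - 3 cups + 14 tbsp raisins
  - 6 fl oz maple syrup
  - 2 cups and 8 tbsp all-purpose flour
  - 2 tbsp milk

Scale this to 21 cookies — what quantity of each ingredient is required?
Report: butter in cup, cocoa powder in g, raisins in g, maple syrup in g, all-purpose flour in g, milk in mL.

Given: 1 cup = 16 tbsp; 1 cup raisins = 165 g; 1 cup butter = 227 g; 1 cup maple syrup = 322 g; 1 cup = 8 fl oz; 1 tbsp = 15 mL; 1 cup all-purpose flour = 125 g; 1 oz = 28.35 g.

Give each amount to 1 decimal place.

Scaling factor: 21/15 = 7/5 = 1.4.
butter: 5 oz × 7/5 × 28.35 g/oz ÷ 227 g/cup ≈ 0.9 cup
cocoa powder: 400 g × 7/5 = 560.0 g
raisins: (3 cup + 14 tbsp = 3.875 cup) × 7/5 × 165 g/cup ≈ 895.1 g
maple syrup: 6 fl oz × 7/5 ÷ 8 fl oz/cup × 322 g/cup = 338.1 g
all-purpose flour: (2 cup + 8 tbsp = 2.5 cup) × 7/5 × 125 g/cup = 437.5 g
milk: 2 tbsp × 7/5 × 15 mL/tbsp = 42.0 mL

butter: 0.9 cup; cocoa powder: 560.0 g; raisins: 895.1 g; maple syrup: 338.1 g; all-purpose flour: 437.5 g; milk: 42.0 mL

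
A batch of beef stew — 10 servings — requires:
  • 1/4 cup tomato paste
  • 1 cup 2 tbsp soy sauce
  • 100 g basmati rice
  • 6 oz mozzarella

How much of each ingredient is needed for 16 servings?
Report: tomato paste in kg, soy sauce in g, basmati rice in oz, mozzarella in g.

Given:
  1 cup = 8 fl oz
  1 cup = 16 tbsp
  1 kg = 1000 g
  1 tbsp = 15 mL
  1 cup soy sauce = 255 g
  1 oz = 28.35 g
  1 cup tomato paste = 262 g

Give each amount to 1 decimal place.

Scaling factor: 16/10 = 8/5 = 1.6.
tomato paste: 0.25 cup × 8/5 × 262 g/cup ÷ 1000 g/kg ≈ 0.1 kg
soy sauce: (1 cup + 2 tbsp = 1.125 cup) × 8/5 × 255 g/cup = 459.0 g
basmati rice: 100 g × 8/5 ÷ 28.35 g/oz ≈ 5.6 oz
mozzarella: 6 oz × 8/5 × 28.35 g/oz ≈ 272.2 g

tomato paste: 0.1 kg; soy sauce: 459.0 g; basmati rice: 5.6 oz; mozzarella: 272.2 g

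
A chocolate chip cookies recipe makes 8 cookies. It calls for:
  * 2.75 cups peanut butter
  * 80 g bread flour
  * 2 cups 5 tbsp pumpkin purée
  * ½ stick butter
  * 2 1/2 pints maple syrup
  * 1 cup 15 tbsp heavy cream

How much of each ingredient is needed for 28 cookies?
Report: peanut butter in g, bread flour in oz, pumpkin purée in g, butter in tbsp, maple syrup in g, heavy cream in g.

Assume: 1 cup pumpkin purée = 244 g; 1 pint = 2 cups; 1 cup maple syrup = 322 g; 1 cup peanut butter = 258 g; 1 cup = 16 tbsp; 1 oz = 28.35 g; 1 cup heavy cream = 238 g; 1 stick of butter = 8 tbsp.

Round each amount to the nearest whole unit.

peanut butter: 2483 g; bread flour: 10 oz; pumpkin purée: 1975 g; butter: 14 tbsp; maple syrup: 5635 g; heavy cream: 1614 g

Scaling factor: 28/8 = 7/2 = 3.5.
peanut butter: 2.75 cup × 7/2 × 258 g/cup ≈ 2483 g
bread flour: 80 g × 7/2 ÷ 28.35 g/oz ≈ 10 oz
pumpkin purée: (2 cup + 5 tbsp = 2.3125 cup) × 7/2 × 244 g/cup ≈ 1975 g
butter: 0.5 stick × 7/2 × 8 tbsp/stick = 14 tbsp
maple syrup: 2.5 pint × 7/2 × 2 cup/pint × 322 g/cup = 5635 g
heavy cream: (1 cup + 15 tbsp = 1.9375 cup) × 7/2 × 238 g/cup ≈ 1614 g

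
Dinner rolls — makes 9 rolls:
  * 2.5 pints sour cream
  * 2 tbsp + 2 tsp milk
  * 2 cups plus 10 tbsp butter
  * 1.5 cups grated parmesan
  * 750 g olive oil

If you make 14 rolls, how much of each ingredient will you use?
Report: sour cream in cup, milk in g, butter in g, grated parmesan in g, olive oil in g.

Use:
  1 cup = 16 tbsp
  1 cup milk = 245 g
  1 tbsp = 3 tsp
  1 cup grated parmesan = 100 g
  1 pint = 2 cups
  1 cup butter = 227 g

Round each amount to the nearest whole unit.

sour cream: 8 cup; milk: 64 g; butter: 927 g; grated parmesan: 233 g; olive oil: 1167 g

Scaling factor: 14/9.
sour cream: 2.5 pint × 14/9 × 2 cup/pint ≈ 8 cup
milk: (2 tbsp + 2 tsp = 8/3 tbsp) × 14/9 ÷ 16 tbsp/cup × 245 g/cup ≈ 64 g
butter: (2 cup + 10 tbsp = 2.625 cup) × 14/9 × 227 g/cup ≈ 927 g
grated parmesan: 1.5 cup × 14/9 × 100 g/cup ≈ 233 g
olive oil: 750 g × 14/9 ≈ 1167 g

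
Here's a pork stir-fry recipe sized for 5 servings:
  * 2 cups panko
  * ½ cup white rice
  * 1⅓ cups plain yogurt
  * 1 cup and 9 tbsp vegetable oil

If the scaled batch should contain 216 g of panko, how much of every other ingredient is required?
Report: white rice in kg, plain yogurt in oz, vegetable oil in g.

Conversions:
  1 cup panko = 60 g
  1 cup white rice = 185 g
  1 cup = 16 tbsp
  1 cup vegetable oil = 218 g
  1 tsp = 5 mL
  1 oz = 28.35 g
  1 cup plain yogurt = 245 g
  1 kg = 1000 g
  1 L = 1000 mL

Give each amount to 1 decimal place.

white rice: 0.2 kg; plain yogurt: 20.7 oz; vegetable oil: 613.1 g

The original recipe has 120 g of panko, so the scaling factor is 216 ÷ 120 = 9/5 = 1.8.
white rice: 0.5 cup × 9/5 × 185 g/cup ÷ 1000 g/kg ≈ 0.2 kg
plain yogurt: 4/3 cup × 9/5 × 245 g/cup ÷ 28.35 g/oz ≈ 20.7 oz
vegetable oil: (1 cup + 9 tbsp = 1.5625 cup) × 9/5 × 218 g/cup ≈ 613.1 g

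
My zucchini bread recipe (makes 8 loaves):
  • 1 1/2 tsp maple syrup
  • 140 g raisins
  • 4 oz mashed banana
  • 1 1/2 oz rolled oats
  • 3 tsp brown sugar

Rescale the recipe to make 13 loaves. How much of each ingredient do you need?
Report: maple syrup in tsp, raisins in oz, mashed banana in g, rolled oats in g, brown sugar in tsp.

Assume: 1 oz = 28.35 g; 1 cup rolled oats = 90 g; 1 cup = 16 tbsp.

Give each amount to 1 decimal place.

Scaling factor: 13/8 = 1.625.
maple syrup: 1.5 tsp × 13/8 ≈ 2.4 tsp
raisins: 140 g × 13/8 ÷ 28.35 g/oz ≈ 8.0 oz
mashed banana: 4 oz × 13/8 × 28.35 g/oz ≈ 184.3 g
rolled oats: 1.5 oz × 13/8 × 28.35 g/oz ≈ 69.1 g
brown sugar: 3 tsp × 13/8 ≈ 4.9 tsp

maple syrup: 2.4 tsp; raisins: 8.0 oz; mashed banana: 184.3 g; rolled oats: 69.1 g; brown sugar: 4.9 tsp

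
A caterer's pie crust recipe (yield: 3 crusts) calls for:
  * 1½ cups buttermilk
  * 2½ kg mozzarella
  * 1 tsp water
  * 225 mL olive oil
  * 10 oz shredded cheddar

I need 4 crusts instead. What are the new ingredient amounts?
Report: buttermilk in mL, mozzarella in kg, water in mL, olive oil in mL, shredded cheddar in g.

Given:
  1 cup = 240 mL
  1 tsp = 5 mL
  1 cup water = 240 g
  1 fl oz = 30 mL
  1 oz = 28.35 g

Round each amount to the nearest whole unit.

Scaling factor: 4/3.
buttermilk: 1.5 cup × 4/3 × 240 mL/cup = 480 mL
mozzarella: 2.5 kg × 4/3 ≈ 3 kg
water: 1 tsp × 4/3 × 5 mL/tsp ≈ 7 mL
olive oil: 225 mL × 4/3 = 300 mL
shredded cheddar: 10 oz × 4/3 × 28.35 g/oz = 378 g

buttermilk: 480 mL; mozzarella: 3 kg; water: 7 mL; olive oil: 300 mL; shredded cheddar: 378 g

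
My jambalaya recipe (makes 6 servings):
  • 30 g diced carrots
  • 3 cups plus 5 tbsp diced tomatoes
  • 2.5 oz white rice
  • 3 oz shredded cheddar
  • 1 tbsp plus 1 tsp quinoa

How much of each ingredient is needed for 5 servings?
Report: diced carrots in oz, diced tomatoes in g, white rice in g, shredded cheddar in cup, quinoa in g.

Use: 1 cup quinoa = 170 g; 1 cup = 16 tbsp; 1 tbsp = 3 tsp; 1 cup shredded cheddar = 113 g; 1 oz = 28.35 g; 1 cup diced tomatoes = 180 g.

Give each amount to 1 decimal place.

Scaling factor: 5/6.
diced carrots: 30 g × 5/6 ÷ 28.35 g/oz ≈ 0.9 oz
diced tomatoes: (3 cup + 5 tbsp = 3.3125 cup) × 5/6 × 180 g/cup ≈ 496.9 g
white rice: 2.5 oz × 5/6 × 28.35 g/oz ≈ 59.1 g
shredded cheddar: 3 oz × 5/6 × 28.35 g/oz ÷ 113 g/cup ≈ 0.6 cup
quinoa: (1 tbsp + 1 tsp = 4/3 tbsp) × 5/6 ÷ 16 tbsp/cup × 170 g/cup ≈ 11.8 g

diced carrots: 0.9 oz; diced tomatoes: 496.9 g; white rice: 59.1 g; shredded cheddar: 0.6 cup; quinoa: 11.8 g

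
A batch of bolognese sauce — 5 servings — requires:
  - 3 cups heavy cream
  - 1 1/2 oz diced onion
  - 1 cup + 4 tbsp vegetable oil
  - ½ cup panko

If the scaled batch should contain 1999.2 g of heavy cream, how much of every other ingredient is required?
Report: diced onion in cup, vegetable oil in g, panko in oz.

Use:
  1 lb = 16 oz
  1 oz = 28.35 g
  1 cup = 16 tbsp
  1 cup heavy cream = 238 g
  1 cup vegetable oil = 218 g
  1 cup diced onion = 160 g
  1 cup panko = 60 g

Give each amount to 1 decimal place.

diced onion: 0.7 cup; vegetable oil: 763.0 g; panko: 3.0 oz

The original recipe has 714 g of heavy cream, so the scaling factor is 1999.2 ÷ 714 = 14/5 = 2.8.
diced onion: 1.5 oz × 14/5 × 28.35 g/oz ÷ 160 g/cup ≈ 0.7 cup
vegetable oil: (1 cup + 4 tbsp = 1.25 cup) × 14/5 × 218 g/cup = 763.0 g
panko: 0.5 cup × 14/5 × 60 g/cup ÷ 28.35 g/oz ≈ 3.0 oz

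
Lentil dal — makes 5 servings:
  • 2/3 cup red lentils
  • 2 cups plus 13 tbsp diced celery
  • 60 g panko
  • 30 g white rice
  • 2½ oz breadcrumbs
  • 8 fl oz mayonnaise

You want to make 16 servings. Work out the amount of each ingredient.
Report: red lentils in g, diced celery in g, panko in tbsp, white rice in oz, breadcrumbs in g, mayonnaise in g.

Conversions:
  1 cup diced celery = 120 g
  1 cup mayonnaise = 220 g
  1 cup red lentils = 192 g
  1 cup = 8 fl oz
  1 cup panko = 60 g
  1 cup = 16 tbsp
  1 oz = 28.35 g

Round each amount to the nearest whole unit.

red lentils: 410 g; diced celery: 1080 g; panko: 51 tbsp; white rice: 3 oz; breadcrumbs: 227 g; mayonnaise: 704 g

Scaling factor: 16/5 = 3.2.
red lentils: 2/3 cup × 16/5 × 192 g/cup ≈ 410 g
diced celery: (2 cup + 13 tbsp = 2.8125 cup) × 16/5 × 120 g/cup = 1080 g
panko: 60 g × 16/5 ÷ 60 g/cup × 16 tbsp/cup ≈ 51 tbsp
white rice: 30 g × 16/5 ÷ 28.35 g/oz ≈ 3 oz
breadcrumbs: 2.5 oz × 16/5 × 28.35 g/oz ≈ 227 g
mayonnaise: 8 fl oz × 16/5 ÷ 8 fl oz/cup × 220 g/cup = 704 g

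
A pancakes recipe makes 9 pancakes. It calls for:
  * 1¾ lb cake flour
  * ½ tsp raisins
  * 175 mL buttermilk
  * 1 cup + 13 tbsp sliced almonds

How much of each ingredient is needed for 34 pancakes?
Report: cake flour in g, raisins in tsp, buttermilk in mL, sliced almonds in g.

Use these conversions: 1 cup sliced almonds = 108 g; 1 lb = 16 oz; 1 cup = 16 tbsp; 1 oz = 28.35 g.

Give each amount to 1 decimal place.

Scaling factor: 34/9.
cake flour: 1.75 lb × 34/9 × 16 oz/lb × 28.35 g/oz = 2998.8 g
raisins: 0.5 tsp × 34/9 ≈ 1.9 tsp
buttermilk: 175 mL × 34/9 ≈ 661.1 mL
sliced almonds: (1 cup + 13 tbsp = 1.8125 cup) × 34/9 × 108 g/cup = 739.5 g

cake flour: 2998.8 g; raisins: 1.9 tsp; buttermilk: 661.1 mL; sliced almonds: 739.5 g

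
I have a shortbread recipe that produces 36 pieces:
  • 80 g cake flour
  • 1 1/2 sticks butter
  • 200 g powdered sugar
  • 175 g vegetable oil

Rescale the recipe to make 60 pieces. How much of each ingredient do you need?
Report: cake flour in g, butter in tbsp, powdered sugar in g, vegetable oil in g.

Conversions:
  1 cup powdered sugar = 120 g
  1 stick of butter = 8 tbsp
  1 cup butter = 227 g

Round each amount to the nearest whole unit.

cake flour: 133 g; butter: 20 tbsp; powdered sugar: 333 g; vegetable oil: 292 g

Scaling factor: 60/36 = 5/3.
cake flour: 80 g × 5/3 ≈ 133 g
butter: 1.5 stick × 5/3 × 8 tbsp/stick = 20 tbsp
powdered sugar: 200 g × 5/3 ≈ 333 g
vegetable oil: 175 g × 5/3 ≈ 292 g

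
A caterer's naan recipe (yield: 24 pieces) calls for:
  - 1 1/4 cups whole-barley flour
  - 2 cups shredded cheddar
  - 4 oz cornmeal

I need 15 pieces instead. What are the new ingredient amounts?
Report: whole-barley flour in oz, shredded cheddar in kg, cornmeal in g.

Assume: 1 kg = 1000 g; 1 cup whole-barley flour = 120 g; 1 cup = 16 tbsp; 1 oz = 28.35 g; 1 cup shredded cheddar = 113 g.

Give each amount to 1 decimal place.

whole-barley flour: 3.3 oz; shredded cheddar: 0.1 kg; cornmeal: 70.9 g

Scaling factor: 15/24 = 5/8 = 0.625.
whole-barley flour: 1.25 cup × 5/8 × 120 g/cup ÷ 28.35 g/oz ≈ 3.3 oz
shredded cheddar: 2 cup × 5/8 × 113 g/cup ÷ 1000 g/kg ≈ 0.1 kg
cornmeal: 4 oz × 5/8 × 28.35 g/oz ≈ 70.9 g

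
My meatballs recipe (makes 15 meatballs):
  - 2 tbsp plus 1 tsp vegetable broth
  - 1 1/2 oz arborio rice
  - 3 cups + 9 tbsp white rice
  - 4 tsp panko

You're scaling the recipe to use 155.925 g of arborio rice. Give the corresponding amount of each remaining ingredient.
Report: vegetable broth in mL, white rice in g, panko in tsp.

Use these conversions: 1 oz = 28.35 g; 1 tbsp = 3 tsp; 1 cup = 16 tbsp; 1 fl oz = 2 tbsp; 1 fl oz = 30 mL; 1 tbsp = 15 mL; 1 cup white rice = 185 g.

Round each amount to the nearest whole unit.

vegetable broth: 128 mL; white rice: 2417 g; panko: 15 tsp

The original recipe has 42.525 g of arborio rice, so the scaling factor is 155.925 ÷ 42.525 = 11/3.
vegetable broth: (2 tbsp + 1 tsp = 7/3 tbsp) × 11/3 × 15 mL/tbsp ≈ 128 mL
white rice: (3 cup + 9 tbsp = 3.5625 cup) × 11/3 × 185 g/cup ≈ 2417 g
panko: 4 tsp × 11/3 ≈ 15 tsp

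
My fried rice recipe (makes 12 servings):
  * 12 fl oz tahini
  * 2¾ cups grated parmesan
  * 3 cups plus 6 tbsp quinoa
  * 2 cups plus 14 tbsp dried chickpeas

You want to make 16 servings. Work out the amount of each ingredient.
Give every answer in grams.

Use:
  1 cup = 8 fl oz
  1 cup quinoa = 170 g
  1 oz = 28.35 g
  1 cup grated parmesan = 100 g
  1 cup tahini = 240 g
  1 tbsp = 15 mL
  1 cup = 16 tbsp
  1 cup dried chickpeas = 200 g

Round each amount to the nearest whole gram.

Scaling factor: 16/12 = 4/3.
tahini: 12 fl oz × 4/3 ÷ 8 fl oz/cup × 240 g/cup = 480 g
grated parmesan: 2.75 cup × 4/3 × 100 g/cup ≈ 367 g
quinoa: (3 cup + 6 tbsp = 3.375 cup) × 4/3 × 170 g/cup = 765 g
dried chickpeas: (2 cup + 14 tbsp = 2.875 cup) × 4/3 × 200 g/cup ≈ 767 g

tahini: 480 g; grated parmesan: 367 g; quinoa: 765 g; dried chickpeas: 767 g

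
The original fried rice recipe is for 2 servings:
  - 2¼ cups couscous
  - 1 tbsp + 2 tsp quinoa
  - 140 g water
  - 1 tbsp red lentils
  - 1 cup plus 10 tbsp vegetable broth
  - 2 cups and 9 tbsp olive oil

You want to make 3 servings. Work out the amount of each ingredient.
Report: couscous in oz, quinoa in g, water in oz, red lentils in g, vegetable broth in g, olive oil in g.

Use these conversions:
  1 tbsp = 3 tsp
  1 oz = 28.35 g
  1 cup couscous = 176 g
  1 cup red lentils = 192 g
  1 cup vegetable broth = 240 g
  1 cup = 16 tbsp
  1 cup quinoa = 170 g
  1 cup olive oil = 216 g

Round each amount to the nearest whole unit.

Scaling factor: 3/2 = 1.5.
couscous: 2.25 cup × 3/2 × 176 g/cup ÷ 28.35 g/oz ≈ 21 oz
quinoa: (1 tbsp + 2 tsp = 5/3 tbsp) × 3/2 ÷ 16 tbsp/cup × 170 g/cup ≈ 27 g
water: 140 g × 3/2 ÷ 28.35 g/oz ≈ 7 oz
red lentils: 1 tbsp × 3/2 ÷ 16 tbsp/cup × 192 g/cup = 18 g
vegetable broth: (1 cup + 10 tbsp = 1.625 cup) × 3/2 × 240 g/cup = 585 g
olive oil: (2 cup + 9 tbsp = 2.5625 cup) × 3/2 × 216 g/cup ≈ 830 g

couscous: 21 oz; quinoa: 27 g; water: 7 oz; red lentils: 18 g; vegetable broth: 585 g; olive oil: 830 g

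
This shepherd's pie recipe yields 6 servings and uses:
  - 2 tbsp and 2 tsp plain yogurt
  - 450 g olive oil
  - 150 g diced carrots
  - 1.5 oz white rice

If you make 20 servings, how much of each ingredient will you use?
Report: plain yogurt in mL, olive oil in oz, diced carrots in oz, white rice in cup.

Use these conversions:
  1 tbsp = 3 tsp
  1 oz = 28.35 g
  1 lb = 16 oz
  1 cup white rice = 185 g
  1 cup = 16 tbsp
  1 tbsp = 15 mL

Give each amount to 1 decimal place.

plain yogurt: 133.3 mL; olive oil: 52.9 oz; diced carrots: 17.6 oz; white rice: 0.8 cup

Scaling factor: 20/6 = 10/3.
plain yogurt: (2 tbsp + 2 tsp = 8/3 tbsp) × 10/3 × 15 mL/tbsp ≈ 133.3 mL
olive oil: 450 g × 10/3 ÷ 28.35 g/oz ≈ 52.9 oz
diced carrots: 150 g × 10/3 ÷ 28.35 g/oz ≈ 17.6 oz
white rice: 1.5 oz × 10/3 × 28.35 g/oz ÷ 185 g/cup ≈ 0.8 cup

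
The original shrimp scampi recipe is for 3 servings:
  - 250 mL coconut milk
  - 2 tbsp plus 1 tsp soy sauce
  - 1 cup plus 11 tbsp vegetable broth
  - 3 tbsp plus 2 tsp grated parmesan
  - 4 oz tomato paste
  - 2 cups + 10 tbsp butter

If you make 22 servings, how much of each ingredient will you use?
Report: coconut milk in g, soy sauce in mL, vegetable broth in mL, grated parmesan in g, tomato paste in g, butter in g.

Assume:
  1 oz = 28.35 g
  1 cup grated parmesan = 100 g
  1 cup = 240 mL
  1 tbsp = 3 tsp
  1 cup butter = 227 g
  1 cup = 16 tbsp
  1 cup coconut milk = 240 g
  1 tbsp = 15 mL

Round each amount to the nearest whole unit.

Scaling factor: 22/3.
coconut milk: 250 mL × 22/3 ÷ 240 mL/cup × 240 g/cup ≈ 1833 g
soy sauce: (2 tbsp + 1 tsp = 7/3 tbsp) × 22/3 × 15 mL/tbsp ≈ 257 mL
vegetable broth: (1 cup + 11 tbsp = 1.6875 cup) × 22/3 × 240 mL/cup = 2970 mL
grated parmesan: (3 tbsp + 2 tsp = 11/3 tbsp) × 22/3 ÷ 16 tbsp/cup × 100 g/cup ≈ 168 g
tomato paste: 4 oz × 22/3 × 28.35 g/oz ≈ 832 g
butter: (2 cup + 10 tbsp = 2.625 cup) × 22/3 × 227 g/cup ≈ 4370 g

coconut milk: 1833 g; soy sauce: 257 mL; vegetable broth: 2970 mL; grated parmesan: 168 g; tomato paste: 832 g; butter: 4370 g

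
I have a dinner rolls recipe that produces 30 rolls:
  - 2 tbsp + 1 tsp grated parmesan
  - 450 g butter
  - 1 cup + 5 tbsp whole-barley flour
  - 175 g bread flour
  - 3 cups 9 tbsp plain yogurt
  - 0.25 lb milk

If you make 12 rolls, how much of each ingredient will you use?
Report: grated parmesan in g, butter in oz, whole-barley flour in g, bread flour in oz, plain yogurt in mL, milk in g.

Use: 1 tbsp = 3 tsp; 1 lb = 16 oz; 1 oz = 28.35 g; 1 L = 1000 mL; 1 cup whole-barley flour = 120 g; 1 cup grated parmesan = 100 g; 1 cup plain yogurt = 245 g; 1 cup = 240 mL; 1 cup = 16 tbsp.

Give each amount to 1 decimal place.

Scaling factor: 12/30 = 2/5 = 0.4.
grated parmesan: (2 tbsp + 1 tsp = 7/3 tbsp) × 2/5 ÷ 16 tbsp/cup × 100 g/cup ≈ 5.8 g
butter: 450 g × 2/5 ÷ 28.35 g/oz ≈ 6.3 oz
whole-barley flour: (1 cup + 5 tbsp = 1.3125 cup) × 2/5 × 120 g/cup = 63.0 g
bread flour: 175 g × 2/5 ÷ 28.35 g/oz ≈ 2.5 oz
plain yogurt: (3 cup + 9 tbsp = 3.5625 cup) × 2/5 × 240 mL/cup = 342.0 mL
milk: 0.25 lb × 2/5 × 16 oz/lb × 28.35 g/oz ≈ 45.4 g

grated parmesan: 5.8 g; butter: 6.3 oz; whole-barley flour: 63.0 g; bread flour: 2.5 oz; plain yogurt: 342.0 mL; milk: 45.4 g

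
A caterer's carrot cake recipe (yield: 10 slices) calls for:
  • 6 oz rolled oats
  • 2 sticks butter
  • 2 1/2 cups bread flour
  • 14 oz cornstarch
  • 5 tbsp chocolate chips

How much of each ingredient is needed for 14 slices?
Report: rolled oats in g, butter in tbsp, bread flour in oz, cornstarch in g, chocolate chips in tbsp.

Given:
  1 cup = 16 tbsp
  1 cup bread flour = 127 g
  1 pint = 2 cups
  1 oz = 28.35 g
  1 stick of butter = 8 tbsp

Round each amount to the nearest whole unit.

Scaling factor: 14/10 = 7/5 = 1.4.
rolled oats: 6 oz × 7/5 × 28.35 g/oz ≈ 238 g
butter: 2 stick × 7/5 × 8 tbsp/stick ≈ 22 tbsp
bread flour: 2.5 cup × 7/5 × 127 g/cup ÷ 28.35 g/oz ≈ 16 oz
cornstarch: 14 oz × 7/5 × 28.35 g/oz ≈ 556 g
chocolate chips: 5 tbsp × 7/5 = 7 tbsp

rolled oats: 238 g; butter: 22 tbsp; bread flour: 16 oz; cornstarch: 556 g; chocolate chips: 7 tbsp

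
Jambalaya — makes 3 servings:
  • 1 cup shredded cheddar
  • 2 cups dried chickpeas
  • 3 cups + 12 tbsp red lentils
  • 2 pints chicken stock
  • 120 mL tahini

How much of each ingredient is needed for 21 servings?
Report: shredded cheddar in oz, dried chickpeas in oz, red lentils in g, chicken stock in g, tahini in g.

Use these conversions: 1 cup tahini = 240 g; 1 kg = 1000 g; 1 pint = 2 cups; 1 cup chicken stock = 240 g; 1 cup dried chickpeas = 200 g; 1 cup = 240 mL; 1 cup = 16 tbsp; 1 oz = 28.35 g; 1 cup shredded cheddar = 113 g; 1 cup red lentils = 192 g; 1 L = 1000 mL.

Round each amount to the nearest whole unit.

Scaling factor: 21/3 = 7.
shredded cheddar: 1 cup × 7 × 113 g/cup ÷ 28.35 g/oz ≈ 28 oz
dried chickpeas: 2 cup × 7 × 200 g/cup ÷ 28.35 g/oz ≈ 99 oz
red lentils: (3 cup + 12 tbsp = 3.75 cup) × 7 × 192 g/cup = 5040 g
chicken stock: 2 pint × 7 × 2 cup/pint × 240 g/cup = 6720 g
tahini: 120 mL × 7 ÷ 240 mL/cup × 240 g/cup = 840 g

shredded cheddar: 28 oz; dried chickpeas: 99 oz; red lentils: 5040 g; chicken stock: 6720 g; tahini: 840 g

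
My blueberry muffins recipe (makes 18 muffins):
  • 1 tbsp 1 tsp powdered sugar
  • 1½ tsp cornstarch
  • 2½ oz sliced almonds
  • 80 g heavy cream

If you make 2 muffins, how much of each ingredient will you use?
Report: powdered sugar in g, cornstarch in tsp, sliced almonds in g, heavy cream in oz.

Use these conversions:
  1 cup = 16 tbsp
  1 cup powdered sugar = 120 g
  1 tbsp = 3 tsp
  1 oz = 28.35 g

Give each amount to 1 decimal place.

Scaling factor: 2/18 = 1/9.
powdered sugar: (1 tbsp + 1 tsp = 4/3 tbsp) × 1/9 ÷ 16 tbsp/cup × 120 g/cup ≈ 1.1 g
cornstarch: 1.5 tsp × 1/9 ≈ 0.2 tsp
sliced almonds: 2.5 oz × 1/9 × 28.35 g/oz ≈ 7.9 g
heavy cream: 80 g × 1/9 ÷ 28.35 g/oz ≈ 0.3 oz

powdered sugar: 1.1 g; cornstarch: 0.2 tsp; sliced almonds: 7.9 g; heavy cream: 0.3 oz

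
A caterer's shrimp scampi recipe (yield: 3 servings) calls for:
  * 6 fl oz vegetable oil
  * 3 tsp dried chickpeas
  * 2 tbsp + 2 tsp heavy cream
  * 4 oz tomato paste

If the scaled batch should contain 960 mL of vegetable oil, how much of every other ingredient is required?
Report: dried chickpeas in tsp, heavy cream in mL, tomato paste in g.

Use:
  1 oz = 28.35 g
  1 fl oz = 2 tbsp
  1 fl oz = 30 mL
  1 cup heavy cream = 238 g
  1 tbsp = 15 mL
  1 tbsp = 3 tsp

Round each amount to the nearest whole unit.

dried chickpeas: 16 tsp; heavy cream: 213 mL; tomato paste: 605 g

The original recipe has 180 mL of vegetable oil, so the scaling factor is 960 ÷ 180 = 16/3.
dried chickpeas: 3 tsp × 16/3 = 16 tsp
heavy cream: (2 tbsp + 2 tsp = 8/3 tbsp) × 16/3 × 15 mL/tbsp ≈ 213 mL
tomato paste: 4 oz × 16/3 × 28.35 g/oz ≈ 605 g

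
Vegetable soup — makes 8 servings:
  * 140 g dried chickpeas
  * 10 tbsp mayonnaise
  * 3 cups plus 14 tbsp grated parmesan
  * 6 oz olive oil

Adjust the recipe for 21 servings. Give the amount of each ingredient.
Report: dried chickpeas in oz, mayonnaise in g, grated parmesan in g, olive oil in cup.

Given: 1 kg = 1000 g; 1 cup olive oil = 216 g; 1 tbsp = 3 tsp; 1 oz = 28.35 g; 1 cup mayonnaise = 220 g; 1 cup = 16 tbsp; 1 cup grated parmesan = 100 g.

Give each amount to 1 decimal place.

Scaling factor: 21/8 = 2.625.
dried chickpeas: 140 g × 21/8 ÷ 28.35 g/oz ≈ 13.0 oz
mayonnaise: 10 tbsp × 21/8 ÷ 16 tbsp/cup × 220 g/cup ≈ 360.9 g
grated parmesan: (3 cup + 14 tbsp = 3.875 cup) × 21/8 × 100 g/cup ≈ 1017.2 g
olive oil: 6 oz × 21/8 × 28.35 g/oz ÷ 216 g/cup ≈ 2.1 cup

dried chickpeas: 13.0 oz; mayonnaise: 360.9 g; grated parmesan: 1017.2 g; olive oil: 2.1 cup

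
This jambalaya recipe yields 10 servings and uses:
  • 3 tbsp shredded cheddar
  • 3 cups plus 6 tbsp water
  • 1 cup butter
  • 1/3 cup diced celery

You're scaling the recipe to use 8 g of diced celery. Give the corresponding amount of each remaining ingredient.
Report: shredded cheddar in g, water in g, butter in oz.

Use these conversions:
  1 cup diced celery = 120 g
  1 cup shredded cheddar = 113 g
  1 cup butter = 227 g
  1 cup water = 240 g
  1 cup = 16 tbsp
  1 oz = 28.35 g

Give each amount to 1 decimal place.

shredded cheddar: 4.2 g; water: 162.0 g; butter: 1.6 oz

The original recipe has 40 g of diced celery, so the scaling factor is 8 ÷ 40 = 1/5 = 0.2.
shredded cheddar: 3 tbsp × 1/5 ÷ 16 tbsp/cup × 113 g/cup ≈ 4.2 g
water: (3 cup + 6 tbsp = 3.375 cup) × 1/5 × 240 g/cup = 162.0 g
butter: 1 cup × 1/5 × 227 g/cup ÷ 28.35 g/oz ≈ 1.6 oz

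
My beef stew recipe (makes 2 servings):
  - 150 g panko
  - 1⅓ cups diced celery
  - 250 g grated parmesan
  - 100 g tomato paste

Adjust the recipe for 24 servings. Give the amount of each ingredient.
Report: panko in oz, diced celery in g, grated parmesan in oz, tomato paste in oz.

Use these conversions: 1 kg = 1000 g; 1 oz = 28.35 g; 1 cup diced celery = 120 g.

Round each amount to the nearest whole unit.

Scaling factor: 24/2 = 12.
panko: 150 g × 12 ÷ 28.35 g/oz ≈ 63 oz
diced celery: 4/3 cup × 12 × 120 g/cup = 1920 g
grated parmesan: 250 g × 12 ÷ 28.35 g/oz ≈ 106 oz
tomato paste: 100 g × 12 ÷ 28.35 g/oz ≈ 42 oz

panko: 63 oz; diced celery: 1920 g; grated parmesan: 106 oz; tomato paste: 42 oz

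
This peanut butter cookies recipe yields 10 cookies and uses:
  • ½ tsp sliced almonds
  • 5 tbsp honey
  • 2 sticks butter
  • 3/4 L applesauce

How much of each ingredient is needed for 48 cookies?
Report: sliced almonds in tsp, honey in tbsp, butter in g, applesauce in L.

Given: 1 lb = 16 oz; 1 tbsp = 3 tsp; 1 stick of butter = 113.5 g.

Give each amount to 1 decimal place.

Scaling factor: 48/10 = 24/5 = 4.8.
sliced almonds: 0.5 tsp × 24/5 = 2.4 tsp
honey: 5 tbsp × 24/5 = 24.0 tbsp
butter: 2 stick × 24/5 × 113.5 g/stick = 1089.6 g
applesauce: 0.75 L × 24/5 = 3.6 L

sliced almonds: 2.4 tsp; honey: 24.0 tbsp; butter: 1089.6 g; applesauce: 3.6 L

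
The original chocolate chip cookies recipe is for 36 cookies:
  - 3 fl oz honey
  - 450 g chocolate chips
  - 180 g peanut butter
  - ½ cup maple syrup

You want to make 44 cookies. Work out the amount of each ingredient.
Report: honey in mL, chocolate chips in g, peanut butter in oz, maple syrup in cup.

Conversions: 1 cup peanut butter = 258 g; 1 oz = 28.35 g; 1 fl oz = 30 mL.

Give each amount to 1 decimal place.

Scaling factor: 44/36 = 11/9.
honey: 3 fl oz × 11/9 × 30 mL/fl oz = 110.0 mL
chocolate chips: 450 g × 11/9 = 550.0 g
peanut butter: 180 g × 11/9 ÷ 28.35 g/oz ≈ 7.8 oz
maple syrup: 0.5 cup × 11/9 ≈ 0.6 cup

honey: 110.0 mL; chocolate chips: 550.0 g; peanut butter: 7.8 oz; maple syrup: 0.6 cup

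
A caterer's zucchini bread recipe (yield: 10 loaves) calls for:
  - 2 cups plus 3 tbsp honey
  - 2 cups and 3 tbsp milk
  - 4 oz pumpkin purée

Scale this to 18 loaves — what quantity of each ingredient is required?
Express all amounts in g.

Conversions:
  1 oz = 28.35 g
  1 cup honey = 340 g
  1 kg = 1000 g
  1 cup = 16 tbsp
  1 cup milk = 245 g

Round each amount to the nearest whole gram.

honey: 1339 g; milk: 965 g; pumpkin purée: 204 g

Scaling factor: 18/10 = 9/5 = 1.8.
honey: (2 cup + 3 tbsp = 2.1875 cup) × 9/5 × 340 g/cup ≈ 1339 g
milk: (2 cup + 3 tbsp = 2.1875 cup) × 9/5 × 245 g/cup ≈ 965 g
pumpkin purée: 4 oz × 9/5 × 28.35 g/oz ≈ 204 g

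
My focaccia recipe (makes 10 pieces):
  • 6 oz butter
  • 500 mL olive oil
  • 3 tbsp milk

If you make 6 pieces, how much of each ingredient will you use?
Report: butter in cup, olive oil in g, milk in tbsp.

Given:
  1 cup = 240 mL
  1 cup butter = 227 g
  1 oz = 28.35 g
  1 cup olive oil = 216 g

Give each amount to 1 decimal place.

Scaling factor: 6/10 = 3/5 = 0.6.
butter: 6 oz × 3/5 × 28.35 g/oz ÷ 227 g/cup ≈ 0.4 cup
olive oil: 500 mL × 3/5 ÷ 240 mL/cup × 216 g/cup = 270.0 g
milk: 3 tbsp × 3/5 = 1.8 tbsp

butter: 0.4 cup; olive oil: 270.0 g; milk: 1.8 tbsp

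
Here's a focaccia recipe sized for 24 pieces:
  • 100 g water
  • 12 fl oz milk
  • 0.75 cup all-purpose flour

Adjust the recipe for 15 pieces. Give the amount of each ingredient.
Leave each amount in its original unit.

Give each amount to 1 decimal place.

water: 62.5 g; milk: 7.5 fl oz; all-purpose flour: 0.5 cup

Scaling factor: 15/24 = 5/8 = 0.625.
water: 100 g × 5/8 = 62.5 g
milk: 12 fl oz × 5/8 = 7.5 fl oz
all-purpose flour: 0.75 cup × 5/8 ≈ 0.5 cup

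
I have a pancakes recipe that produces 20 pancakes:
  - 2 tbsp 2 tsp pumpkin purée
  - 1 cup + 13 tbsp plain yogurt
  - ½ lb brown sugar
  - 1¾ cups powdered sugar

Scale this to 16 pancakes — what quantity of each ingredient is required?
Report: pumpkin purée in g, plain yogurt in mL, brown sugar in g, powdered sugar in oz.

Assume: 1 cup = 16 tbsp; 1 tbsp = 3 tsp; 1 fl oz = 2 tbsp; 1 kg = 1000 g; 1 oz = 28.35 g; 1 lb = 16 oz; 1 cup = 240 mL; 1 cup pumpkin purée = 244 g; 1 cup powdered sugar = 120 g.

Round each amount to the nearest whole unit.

Scaling factor: 16/20 = 4/5 = 0.8.
pumpkin purée: (2 tbsp + 2 tsp = 8/3 tbsp) × 4/5 ÷ 16 tbsp/cup × 244 g/cup ≈ 33 g
plain yogurt: (1 cup + 13 tbsp = 1.8125 cup) × 4/5 × 240 mL/cup = 348 mL
brown sugar: 0.5 lb × 4/5 × 16 oz/lb × 28.35 g/oz ≈ 181 g
powdered sugar: 1.75 cup × 4/5 × 120 g/cup ÷ 28.35 g/oz ≈ 6 oz

pumpkin purée: 33 g; plain yogurt: 348 mL; brown sugar: 181 g; powdered sugar: 6 oz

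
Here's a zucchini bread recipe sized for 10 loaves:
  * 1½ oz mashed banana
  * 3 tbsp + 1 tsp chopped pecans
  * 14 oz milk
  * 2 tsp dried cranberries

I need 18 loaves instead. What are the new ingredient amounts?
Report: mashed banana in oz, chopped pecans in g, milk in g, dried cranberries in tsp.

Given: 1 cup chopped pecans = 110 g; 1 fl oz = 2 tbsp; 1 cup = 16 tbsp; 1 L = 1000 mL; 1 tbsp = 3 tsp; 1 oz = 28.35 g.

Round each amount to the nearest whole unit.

mashed banana: 3 oz; chopped pecans: 41 g; milk: 714 g; dried cranberries: 4 tsp

Scaling factor: 18/10 = 9/5 = 1.8.
mashed banana: 1.5 oz × 9/5 ≈ 3 oz
chopped pecans: (3 tbsp + 1 tsp = 10/3 tbsp) × 9/5 ÷ 16 tbsp/cup × 110 g/cup ≈ 41 g
milk: 14 oz × 9/5 × 28.35 g/oz ≈ 714 g
dried cranberries: 2 tsp × 9/5 ≈ 4 tsp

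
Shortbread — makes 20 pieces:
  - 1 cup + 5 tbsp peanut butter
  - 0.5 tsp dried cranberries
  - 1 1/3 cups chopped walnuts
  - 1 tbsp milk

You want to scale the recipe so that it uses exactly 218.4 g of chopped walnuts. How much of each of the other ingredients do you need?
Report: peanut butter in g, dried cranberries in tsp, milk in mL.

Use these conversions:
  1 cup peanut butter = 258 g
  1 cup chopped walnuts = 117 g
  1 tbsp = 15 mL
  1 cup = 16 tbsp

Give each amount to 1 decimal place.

peanut butter: 474.1 g; dried cranberries: 0.7 tsp; milk: 21.0 mL

The original recipe has 156 g of chopped walnuts, so the scaling factor is 218.4 ÷ 156 = 7/5 = 1.4.
peanut butter: (1 cup + 5 tbsp = 1.3125 cup) × 7/5 × 258 g/cup ≈ 474.1 g
dried cranberries: 0.5 tsp × 7/5 = 0.7 tsp
milk: 1 tbsp × 7/5 × 15 mL/tbsp = 21.0 mL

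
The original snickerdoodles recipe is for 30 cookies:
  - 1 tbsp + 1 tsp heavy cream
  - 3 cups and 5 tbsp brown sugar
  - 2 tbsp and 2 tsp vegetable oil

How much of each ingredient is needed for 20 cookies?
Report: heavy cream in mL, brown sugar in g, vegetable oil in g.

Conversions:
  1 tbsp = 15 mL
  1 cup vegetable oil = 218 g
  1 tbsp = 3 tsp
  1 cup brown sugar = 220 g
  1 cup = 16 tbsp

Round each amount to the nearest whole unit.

heavy cream: 13 mL; brown sugar: 486 g; vegetable oil: 24 g

Scaling factor: 20/30 = 2/3.
heavy cream: (1 tbsp + 1 tsp = 4/3 tbsp) × 2/3 × 15 mL/tbsp ≈ 13 mL
brown sugar: (3 cup + 5 tbsp = 3.3125 cup) × 2/3 × 220 g/cup ≈ 486 g
vegetable oil: (2 tbsp + 2 tsp = 8/3 tbsp) × 2/3 ÷ 16 tbsp/cup × 218 g/cup ≈ 24 g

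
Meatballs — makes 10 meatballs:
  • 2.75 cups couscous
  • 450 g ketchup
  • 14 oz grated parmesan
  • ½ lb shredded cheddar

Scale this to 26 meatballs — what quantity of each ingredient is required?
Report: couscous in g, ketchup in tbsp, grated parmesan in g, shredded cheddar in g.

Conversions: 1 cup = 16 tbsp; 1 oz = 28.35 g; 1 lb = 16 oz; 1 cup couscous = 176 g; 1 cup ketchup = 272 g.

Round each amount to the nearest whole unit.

couscous: 1258 g; ketchup: 69 tbsp; grated parmesan: 1032 g; shredded cheddar: 590 g

Scaling factor: 26/10 = 13/5 = 2.6.
couscous: 2.75 cup × 13/5 × 176 g/cup ≈ 1258 g
ketchup: 450 g × 13/5 ÷ 272 g/cup × 16 tbsp/cup ≈ 69 tbsp
grated parmesan: 14 oz × 13/5 × 28.35 g/oz ≈ 1032 g
shredded cheddar: 0.5 lb × 13/5 × 16 oz/lb × 28.35 g/oz ≈ 590 g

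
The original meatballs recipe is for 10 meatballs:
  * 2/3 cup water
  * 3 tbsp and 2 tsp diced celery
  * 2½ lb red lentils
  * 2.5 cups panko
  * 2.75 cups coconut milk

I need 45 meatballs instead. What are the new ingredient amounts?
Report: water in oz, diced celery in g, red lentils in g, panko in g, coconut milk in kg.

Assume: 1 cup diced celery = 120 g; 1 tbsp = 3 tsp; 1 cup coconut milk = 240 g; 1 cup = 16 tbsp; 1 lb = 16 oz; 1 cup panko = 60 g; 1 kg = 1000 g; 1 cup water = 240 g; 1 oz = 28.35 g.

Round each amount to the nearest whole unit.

water: 25 oz; diced celery: 124 g; red lentils: 5103 g; panko: 675 g; coconut milk: 3 kg

Scaling factor: 45/10 = 9/2 = 4.5.
water: 2/3 cup × 9/2 × 240 g/cup ÷ 28.35 g/oz ≈ 25 oz
diced celery: (3 tbsp + 2 tsp = 11/3 tbsp) × 9/2 ÷ 16 tbsp/cup × 120 g/cup ≈ 124 g
red lentils: 2.5 lb × 9/2 × 16 oz/lb × 28.35 g/oz = 5103 g
panko: 2.5 cup × 9/2 × 60 g/cup = 675 g
coconut milk: 2.75 cup × 9/2 × 240 g/cup ÷ 1000 g/kg ≈ 3 kg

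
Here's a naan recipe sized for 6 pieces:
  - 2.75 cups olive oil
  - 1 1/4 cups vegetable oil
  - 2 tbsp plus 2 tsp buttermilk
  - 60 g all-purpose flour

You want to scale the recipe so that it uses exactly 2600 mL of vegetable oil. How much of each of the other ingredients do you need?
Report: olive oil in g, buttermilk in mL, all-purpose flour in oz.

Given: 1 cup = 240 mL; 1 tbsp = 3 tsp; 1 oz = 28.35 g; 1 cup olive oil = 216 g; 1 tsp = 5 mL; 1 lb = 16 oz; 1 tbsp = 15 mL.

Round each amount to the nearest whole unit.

The original recipe has 300 mL of vegetable oil, so the scaling factor is 2600 ÷ 300 = 26/3.
olive oil: 2.75 cup × 26/3 × 216 g/cup = 5148 g
buttermilk: (2 tbsp + 2 tsp = 8/3 tbsp) × 26/3 × 15 mL/tbsp ≈ 347 mL
all-purpose flour: 60 g × 26/3 ÷ 28.35 g/oz ≈ 18 oz

olive oil: 5148 g; buttermilk: 347 mL; all-purpose flour: 18 oz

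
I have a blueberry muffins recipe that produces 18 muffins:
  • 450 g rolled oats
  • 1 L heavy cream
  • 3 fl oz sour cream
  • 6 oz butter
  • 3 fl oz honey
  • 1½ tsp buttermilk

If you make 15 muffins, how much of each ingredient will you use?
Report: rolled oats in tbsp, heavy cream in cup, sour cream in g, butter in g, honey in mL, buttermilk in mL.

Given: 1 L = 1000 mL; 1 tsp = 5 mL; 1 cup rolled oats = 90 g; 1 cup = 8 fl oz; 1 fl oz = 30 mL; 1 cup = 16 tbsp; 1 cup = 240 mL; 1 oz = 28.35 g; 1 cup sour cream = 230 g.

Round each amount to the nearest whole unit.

rolled oats: 67 tbsp; heavy cream: 3 cup; sour cream: 72 g; butter: 142 g; honey: 75 mL; buttermilk: 6 mL

Scaling factor: 15/18 = 5/6.
rolled oats: 450 g × 5/6 ÷ 90 g/cup × 16 tbsp/cup ≈ 67 tbsp
heavy cream: 1 L × 5/6 × 1000 mL/L ÷ 240 mL/cup ≈ 3 cup
sour cream: 3 fl oz × 5/6 ÷ 8 fl oz/cup × 230 g/cup ≈ 72 g
butter: 6 oz × 5/6 × 28.35 g/oz ≈ 142 g
honey: 3 fl oz × 5/6 × 30 mL/fl oz = 75 mL
buttermilk: 1.5 tsp × 5/6 × 5 mL/tsp ≈ 6 mL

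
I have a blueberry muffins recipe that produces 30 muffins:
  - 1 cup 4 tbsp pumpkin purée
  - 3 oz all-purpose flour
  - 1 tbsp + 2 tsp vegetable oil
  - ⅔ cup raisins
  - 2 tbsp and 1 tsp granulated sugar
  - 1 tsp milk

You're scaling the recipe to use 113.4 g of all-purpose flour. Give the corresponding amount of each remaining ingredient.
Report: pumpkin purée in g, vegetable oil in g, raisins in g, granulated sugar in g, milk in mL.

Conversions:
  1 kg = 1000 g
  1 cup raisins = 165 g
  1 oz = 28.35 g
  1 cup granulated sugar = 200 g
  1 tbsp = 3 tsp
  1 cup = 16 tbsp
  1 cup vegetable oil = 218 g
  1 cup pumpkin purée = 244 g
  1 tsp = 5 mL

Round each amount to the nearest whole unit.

pumpkin purée: 407 g; vegetable oil: 30 g; raisins: 147 g; granulated sugar: 39 g; milk: 7 mL

The original recipe has 85.05 g of all-purpose flour, so the scaling factor is 113.4 ÷ 85.05 = 4/3.
pumpkin purée: (1 cup + 4 tbsp = 1.25 cup) × 4/3 × 244 g/cup ≈ 407 g
vegetable oil: (1 tbsp + 2 tsp = 5/3 tbsp) × 4/3 ÷ 16 tbsp/cup × 218 g/cup ≈ 30 g
raisins: 2/3 cup × 4/3 × 165 g/cup ≈ 147 g
granulated sugar: (2 tbsp + 1 tsp = 7/3 tbsp) × 4/3 ÷ 16 tbsp/cup × 200 g/cup ≈ 39 g
milk: 1 tsp × 4/3 × 5 mL/tsp ≈ 7 mL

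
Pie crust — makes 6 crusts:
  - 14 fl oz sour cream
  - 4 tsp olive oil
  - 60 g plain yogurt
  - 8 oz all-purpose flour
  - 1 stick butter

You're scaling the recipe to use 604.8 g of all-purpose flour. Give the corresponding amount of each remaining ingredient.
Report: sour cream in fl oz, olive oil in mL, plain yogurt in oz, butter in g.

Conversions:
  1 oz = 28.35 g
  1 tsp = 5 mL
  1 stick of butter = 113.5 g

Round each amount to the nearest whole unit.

sour cream: 37 fl oz; olive oil: 53 mL; plain yogurt: 6 oz; butter: 303 g

The original recipe has 226.8 g of all-purpose flour, so the scaling factor is 604.8 ÷ 226.8 = 8/3.
sour cream: 14 fl oz × 8/3 ≈ 37 fl oz
olive oil: 4 tsp × 8/3 × 5 mL/tsp ≈ 53 mL
plain yogurt: 60 g × 8/3 ÷ 28.35 g/oz ≈ 6 oz
butter: 1 stick × 8/3 × 113.5 g/stick ≈ 303 g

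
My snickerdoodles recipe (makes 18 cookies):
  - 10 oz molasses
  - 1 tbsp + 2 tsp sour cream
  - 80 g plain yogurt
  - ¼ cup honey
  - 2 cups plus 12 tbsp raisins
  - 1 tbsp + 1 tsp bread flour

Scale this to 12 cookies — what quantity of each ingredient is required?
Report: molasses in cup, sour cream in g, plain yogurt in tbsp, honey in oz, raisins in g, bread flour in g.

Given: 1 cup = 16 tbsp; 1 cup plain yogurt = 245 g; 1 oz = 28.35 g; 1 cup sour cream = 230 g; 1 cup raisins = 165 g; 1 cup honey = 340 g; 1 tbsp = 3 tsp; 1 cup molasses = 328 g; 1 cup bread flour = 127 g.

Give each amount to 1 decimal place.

Scaling factor: 12/18 = 2/3.
molasses: 10 oz × 2/3 × 28.35 g/oz ÷ 328 g/cup ≈ 0.6 cup
sour cream: (1 tbsp + 2 tsp = 5/3 tbsp) × 2/3 ÷ 16 tbsp/cup × 230 g/cup ≈ 16.0 g
plain yogurt: 80 g × 2/3 ÷ 245 g/cup × 16 tbsp/cup ≈ 3.5 tbsp
honey: 0.25 cup × 2/3 × 340 g/cup ÷ 28.35 g/oz ≈ 2.0 oz
raisins: (2 cup + 12 tbsp = 2.75 cup) × 2/3 × 165 g/cup = 302.5 g
bread flour: (1 tbsp + 1 tsp = 4/3 tbsp) × 2/3 ÷ 16 tbsp/cup × 127 g/cup ≈ 7.1 g

molasses: 0.6 cup; sour cream: 16.0 g; plain yogurt: 3.5 tbsp; honey: 2.0 oz; raisins: 302.5 g; bread flour: 7.1 g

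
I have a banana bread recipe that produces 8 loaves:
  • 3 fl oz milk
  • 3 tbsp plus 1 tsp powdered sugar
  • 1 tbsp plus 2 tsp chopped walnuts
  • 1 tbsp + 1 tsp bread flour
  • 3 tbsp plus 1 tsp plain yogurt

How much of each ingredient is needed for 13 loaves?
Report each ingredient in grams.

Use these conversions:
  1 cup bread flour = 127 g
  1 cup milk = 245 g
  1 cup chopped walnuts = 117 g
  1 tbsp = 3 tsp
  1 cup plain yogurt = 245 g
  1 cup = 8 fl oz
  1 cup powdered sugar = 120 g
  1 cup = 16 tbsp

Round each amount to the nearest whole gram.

milk: 149 g; powdered sugar: 41 g; chopped walnuts: 20 g; bread flour: 17 g; plain yogurt: 83 g

Scaling factor: 13/8 = 1.625.
milk: 3 fl oz × 13/8 ÷ 8 fl oz/cup × 245 g/cup ≈ 149 g
powdered sugar: (3 tbsp + 1 tsp = 10/3 tbsp) × 13/8 ÷ 16 tbsp/cup × 120 g/cup ≈ 41 g
chopped walnuts: (1 tbsp + 2 tsp = 5/3 tbsp) × 13/8 ÷ 16 tbsp/cup × 117 g/cup ≈ 20 g
bread flour: (1 tbsp + 1 tsp = 4/3 tbsp) × 13/8 ÷ 16 tbsp/cup × 127 g/cup ≈ 17 g
plain yogurt: (3 tbsp + 1 tsp = 10/3 tbsp) × 13/8 ÷ 16 tbsp/cup × 245 g/cup ≈ 83 g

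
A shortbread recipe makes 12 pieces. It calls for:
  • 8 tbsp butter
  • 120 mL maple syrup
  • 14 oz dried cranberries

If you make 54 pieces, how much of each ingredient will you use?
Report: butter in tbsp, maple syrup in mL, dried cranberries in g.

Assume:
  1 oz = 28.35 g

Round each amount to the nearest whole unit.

Scaling factor: 54/12 = 9/2 = 4.5.
butter: 8 tbsp × 9/2 = 36 tbsp
maple syrup: 120 mL × 9/2 = 540 mL
dried cranberries: 14 oz × 9/2 × 28.35 g/oz ≈ 1786 g

butter: 36 tbsp; maple syrup: 540 mL; dried cranberries: 1786 g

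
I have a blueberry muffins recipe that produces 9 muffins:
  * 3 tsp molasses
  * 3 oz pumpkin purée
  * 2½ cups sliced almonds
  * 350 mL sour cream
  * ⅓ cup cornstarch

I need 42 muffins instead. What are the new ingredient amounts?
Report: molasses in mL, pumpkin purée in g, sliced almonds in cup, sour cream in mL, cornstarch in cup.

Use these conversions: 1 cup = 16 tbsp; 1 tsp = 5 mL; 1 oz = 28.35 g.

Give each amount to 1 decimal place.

Scaling factor: 42/9 = 14/3.
molasses: 3 tsp × 14/3 × 5 mL/tsp = 70.0 mL
pumpkin purée: 3 oz × 14/3 × 28.35 g/oz = 396.9 g
sliced almonds: 2.5 cup × 14/3 ≈ 11.7 cup
sour cream: 350 mL × 14/3 ≈ 1633.3 mL
cornstarch: 1/3 cup × 14/3 ≈ 1.6 cup

molasses: 70.0 mL; pumpkin purée: 396.9 g; sliced almonds: 11.7 cup; sour cream: 1633.3 mL; cornstarch: 1.6 cup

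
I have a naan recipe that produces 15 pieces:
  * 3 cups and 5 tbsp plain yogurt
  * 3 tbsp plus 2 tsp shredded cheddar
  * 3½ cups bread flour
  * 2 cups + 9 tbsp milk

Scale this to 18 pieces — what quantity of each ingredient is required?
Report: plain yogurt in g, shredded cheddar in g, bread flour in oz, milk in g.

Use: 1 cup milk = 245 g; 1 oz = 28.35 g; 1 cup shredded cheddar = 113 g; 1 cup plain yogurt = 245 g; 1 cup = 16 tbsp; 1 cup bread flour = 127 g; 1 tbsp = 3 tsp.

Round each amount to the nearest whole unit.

Scaling factor: 18/15 = 6/5 = 1.2.
plain yogurt: (3 cup + 5 tbsp = 3.3125 cup) × 6/5 × 245 g/cup ≈ 974 g
shredded cheddar: (3 tbsp + 2 tsp = 11/3 tbsp) × 6/5 ÷ 16 tbsp/cup × 113 g/cup ≈ 31 g
bread flour: 3.5 cup × 6/5 × 127 g/cup ÷ 28.35 g/oz ≈ 19 oz
milk: (2 cup + 9 tbsp = 2.5625 cup) × 6/5 × 245 g/cup ≈ 753 g

plain yogurt: 974 g; shredded cheddar: 31 g; bread flour: 19 oz; milk: 753 g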